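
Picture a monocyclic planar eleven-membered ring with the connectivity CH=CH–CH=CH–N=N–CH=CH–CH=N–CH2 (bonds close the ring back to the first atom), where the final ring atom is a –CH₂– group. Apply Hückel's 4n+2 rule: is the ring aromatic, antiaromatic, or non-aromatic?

Non-aromatic

At the CH2 position, the tetrahedral CH₂ carbon is sp³ and has no p orbital in the ring π system; the ring's p-orbital overlap is broken there.
Without a continuous loop of overlapping p orbitals the Hückel electron count never comes into play.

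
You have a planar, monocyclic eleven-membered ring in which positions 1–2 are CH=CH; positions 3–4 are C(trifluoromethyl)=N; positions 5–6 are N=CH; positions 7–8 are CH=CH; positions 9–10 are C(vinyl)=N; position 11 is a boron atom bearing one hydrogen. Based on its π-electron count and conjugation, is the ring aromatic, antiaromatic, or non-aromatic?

Check conjugation: each doubly-bonded ring atom is sp² with one p-orbital electron; each =N– nitrogen is pyridine-type (lone pair in the sp² plane, one electron in the p orbital); the boron has an empty p orbital — every position has a p orbital, so the cyclic π system is continuous.
Adding the contributions, 5 × 2 = 10 from the double-bond units + 0 from the BH atom = 10.
With 10 π electrons (n = 2), the Hückel 4n+2 condition holds.

Aromatic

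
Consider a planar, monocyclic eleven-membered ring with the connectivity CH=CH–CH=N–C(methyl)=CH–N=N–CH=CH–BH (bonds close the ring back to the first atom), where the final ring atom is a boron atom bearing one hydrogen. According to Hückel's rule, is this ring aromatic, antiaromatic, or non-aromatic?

Aromatic

All ring atoms are sp² and supply a p orbital to the ring (each doubly-bonded ring atom is sp² with one p-orbital electron; each sp² =N– keeps its lone pair in-plane and puts one electron into the π system; the boron has an empty p orbital); the conjugation is uninterrupted.
Adding the contributions, 5 × 2 = 10 from the double-bond units + 0 from the BH atom = 10.
With 10 π electrons (n = 2), the Hückel 4n+2 condition holds.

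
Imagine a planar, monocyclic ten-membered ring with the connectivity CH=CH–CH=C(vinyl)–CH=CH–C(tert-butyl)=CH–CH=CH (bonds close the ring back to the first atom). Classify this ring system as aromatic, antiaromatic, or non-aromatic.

All ring atoms are sp² and supply a p orbital to the ring (the double-bond atoms are sp², each contributing one p electron); the conjugation is uninterrupted.
π-electron count: 5 × 2 = 10 from the 5 double-bond units.
Since 10 = 4·2 + 2, the ring meets the 4n+2 criterion.

Aromatic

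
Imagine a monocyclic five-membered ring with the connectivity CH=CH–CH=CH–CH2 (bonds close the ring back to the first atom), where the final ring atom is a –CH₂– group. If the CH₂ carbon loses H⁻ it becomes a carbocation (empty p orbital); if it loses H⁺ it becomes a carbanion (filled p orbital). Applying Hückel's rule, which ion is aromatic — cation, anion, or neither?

In either ion the ring is fully conjugated: every atom, including the new sp² carbon, supplies a p orbital.
Cation: 2 × 2 + 0 = 4 π electrons → 4(1), antiaromatic.
Anion: 2 × 2 + 2 = 6 π electrons → 4(1)+2, aromatic.

The anion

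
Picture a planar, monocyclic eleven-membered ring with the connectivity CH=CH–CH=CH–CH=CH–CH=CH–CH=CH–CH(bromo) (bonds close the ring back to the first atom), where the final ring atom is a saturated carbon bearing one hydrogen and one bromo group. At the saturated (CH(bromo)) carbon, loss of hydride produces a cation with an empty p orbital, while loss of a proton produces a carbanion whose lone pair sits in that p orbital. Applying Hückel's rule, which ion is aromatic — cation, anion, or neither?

The cation

Once that carbon is sp², every ring atom has a p orbital and both ions are fully conjugated.
Cation: 5 × 2 + 0 = 10 π electrons → 4(2)+2, aromatic.
Anion: 5 × 2 + 2 = 12 π electrons → 4(3), antiaromatic.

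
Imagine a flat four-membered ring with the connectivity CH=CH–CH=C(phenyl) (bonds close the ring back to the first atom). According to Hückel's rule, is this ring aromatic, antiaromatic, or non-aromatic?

All ring atoms are sp² and supply a p orbital to the ring (the double-bond atoms are sp², each contributing one p electron); the conjugation is uninterrupted.
π-electron count: 2 × 2 = 4 from the 2 double-bond units.
4 = 4(1); a planar, fully conjugated 4n system is antiaromatic.

Antiaromatic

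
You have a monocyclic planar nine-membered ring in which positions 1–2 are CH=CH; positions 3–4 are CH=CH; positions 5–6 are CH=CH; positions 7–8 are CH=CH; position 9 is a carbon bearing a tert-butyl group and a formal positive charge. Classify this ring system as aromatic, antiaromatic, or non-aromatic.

The p orbitals form a continuous loop: the double-bond atoms are sp², each contributing one p electron; the carbocation has an empty p orbital. The ring is fully conjugated.
Adding the contributions, 4 × 2 = 8 from the double-bond units + 0 from the C(tert-butyl)(+) atom = 8.
8 = 4(2); a planar, fully conjugated 4n system is antiaromatic.

Antiaromatic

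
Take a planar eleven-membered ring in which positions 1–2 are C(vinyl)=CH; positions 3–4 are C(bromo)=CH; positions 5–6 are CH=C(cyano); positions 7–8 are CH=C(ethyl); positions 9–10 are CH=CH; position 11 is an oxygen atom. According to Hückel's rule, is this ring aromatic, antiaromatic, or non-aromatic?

All ring atoms are sp² and supply a p orbital to the ring (every atom in a ring double bond is sp² and brings one electron to the p orbital; the oxygen donates one lone pair from its p orbital); the conjugation is uninterrupted.
Counting π electrons: 5 × 2 = 10 from the double-bond units + 2 from the O atom = 12.
With 12 = 4·3 π electrons, Hückel's rule classifies the planar ring as antiaromatic.

Antiaromatic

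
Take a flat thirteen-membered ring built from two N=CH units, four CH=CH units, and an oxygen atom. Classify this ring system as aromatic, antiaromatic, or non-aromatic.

Check conjugation: each doubly-bonded ring atom is sp² with one p-orbital electron; each sp² =N– keeps its lone pair in-plane and puts one electron into the π system; the oxygen donates one lone pair from its p orbital — every position has a p orbital, so the cyclic π system is continuous.
Counting π electrons: 6 × 2 = 12 from the double-bond units + 2 from the O atom = 14.
That gives a 4n+2 count (14, n = 3).

Aromatic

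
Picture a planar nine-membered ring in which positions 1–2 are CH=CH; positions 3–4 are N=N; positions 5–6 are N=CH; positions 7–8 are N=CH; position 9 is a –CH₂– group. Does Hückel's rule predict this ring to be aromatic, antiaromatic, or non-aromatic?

Non-aromatic

At the CH2 position, the tetrahedral CH₂ carbon is sp³ and has no p orbital in the ring π system; the ring's p-orbital overlap is broken there.
Broken conjugation rules out both aromaticity and antiaromaticity.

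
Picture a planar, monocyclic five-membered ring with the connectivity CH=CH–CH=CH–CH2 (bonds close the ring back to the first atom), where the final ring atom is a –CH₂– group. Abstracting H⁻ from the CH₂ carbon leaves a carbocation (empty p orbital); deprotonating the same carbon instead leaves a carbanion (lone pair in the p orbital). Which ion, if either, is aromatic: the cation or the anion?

The anion

In either ion the ring is fully conjugated: every atom, including the new sp² carbon, supplies a p orbital.
Cation: 2 × 2 + 0 = 4 π electrons → 4(1), antiaromatic.
Anion: 2 × 2 + 2 = 6 π electrons → 4(1)+2, aromatic.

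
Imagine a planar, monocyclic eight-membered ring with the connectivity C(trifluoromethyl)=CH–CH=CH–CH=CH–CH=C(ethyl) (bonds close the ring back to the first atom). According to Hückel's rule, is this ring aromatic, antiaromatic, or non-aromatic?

All ring atoms are sp² and supply a p orbital to the ring (each doubly-bonded ring atom is sp² with one p-orbital electron); the conjugation is uninterrupted.
Counting π electrons: 4 × 2 = 8 from the 4 double-bond units.
A 4n π count (8, n = 2) in a planar conjugated ring means antiaromatic.

Antiaromatic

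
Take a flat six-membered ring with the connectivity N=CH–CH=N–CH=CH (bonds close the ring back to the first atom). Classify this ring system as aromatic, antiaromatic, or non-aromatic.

Aromatic

Every ring atom contributes a p orbital perpendicular to the ring (every atom in a ring double bond is sp² and brings one electron to the p orbital; each sp² =N– keeps its lone pair in-plane and puts one electron into the π system), so the π system is cyclic and fully conjugated.
Tallying contributions gives 3 × 2 = 6 from the 3 double-bond units.
Since 6 = 4·1 + 2, the ring meets the 4n+2 criterion.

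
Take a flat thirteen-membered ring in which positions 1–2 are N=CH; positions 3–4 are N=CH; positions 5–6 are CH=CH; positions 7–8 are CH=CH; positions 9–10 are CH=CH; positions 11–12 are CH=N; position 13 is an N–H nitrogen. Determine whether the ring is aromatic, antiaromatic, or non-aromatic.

Every ring atom contributes a p orbital perpendicular to the ring (each doubly-bonded ring atom is sp² with one p-orbital electron; each sp² =N– keeps its lone pair in-plane and puts one electron into the π system; the pyrrole-type nitrogen donates its lone pair from the p orbital), so the π system is cyclic and fully conjugated.
π-electron count: 6 × 2 = 12 from the double-bond units + 2 from the NH atom = 14.
With 14 π electrons (n = 3), the Hückel 4n+2 condition holds.

Aromatic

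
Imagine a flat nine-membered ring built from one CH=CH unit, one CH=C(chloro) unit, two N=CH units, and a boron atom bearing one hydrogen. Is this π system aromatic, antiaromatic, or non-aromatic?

Every ring atom contributes a p orbital perpendicular to the ring (every atom in a ring double bond is sp² and brings one electron to the p orbital; each =N– nitrogen is pyridine-type (lone pair in the sp² plane, one electron in the p orbital); the boron has an empty p orbital), so the π system is cyclic and fully conjugated.
Adding the contributions, 4 × 2 = 8 from the double-bond units + 0 from the BH atom = 8.
8 = 4(2); a planar, fully conjugated 4n system is antiaromatic.

Antiaromatic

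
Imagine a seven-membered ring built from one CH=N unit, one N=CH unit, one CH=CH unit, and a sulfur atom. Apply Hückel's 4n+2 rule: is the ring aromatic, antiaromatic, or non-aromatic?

Check conjugation: the double-bond atoms are sp², each contributing one p electron; each sp² =N– keeps its lone pair in-plane and puts one electron into the π system; the sulfur donates one lone pair from its p orbital — every position has a p orbital, so the cyclic π system is continuous.
Adding the contributions, 3 × 2 = 6 from the double-bond units + 2 from the S atom = 8.
With 8 = 4·2 π electrons, Hückel's rule classifies the planar ring as antiaromatic.

Antiaromatic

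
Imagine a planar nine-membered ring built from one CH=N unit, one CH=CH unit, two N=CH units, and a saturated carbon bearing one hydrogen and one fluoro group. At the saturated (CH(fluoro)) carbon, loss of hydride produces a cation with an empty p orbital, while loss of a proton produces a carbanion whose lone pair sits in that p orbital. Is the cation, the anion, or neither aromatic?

In both ions every ring atom is sp² and contributes a p orbital, so both rings are fully conjugated.
Cation: 4 × 2 + 0 = 8 π electrons → 4(2), antiaromatic.
Anion: 4 × 2 + 2 = 10 π electrons → 4(2)+2, aromatic.

The anion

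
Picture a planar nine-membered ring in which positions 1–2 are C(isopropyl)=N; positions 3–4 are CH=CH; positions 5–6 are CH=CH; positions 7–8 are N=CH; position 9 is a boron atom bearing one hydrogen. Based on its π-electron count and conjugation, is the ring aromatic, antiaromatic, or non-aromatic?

Antiaromatic

All ring atoms are sp² and supply a p orbital to the ring (every atom in a ring double bond is sp² and brings one electron to the p orbital; each =N– nitrogen is pyridine-type (lone pair in the sp² plane, one electron in the p orbital); the boron has an empty p orbital); the conjugation is uninterrupted.
Adding the contributions, 4 × 2 = 8 from the double-bond units + 0 from the BH atom = 8.
8 = 4(2); a planar, fully conjugated 4n system is antiaromatic.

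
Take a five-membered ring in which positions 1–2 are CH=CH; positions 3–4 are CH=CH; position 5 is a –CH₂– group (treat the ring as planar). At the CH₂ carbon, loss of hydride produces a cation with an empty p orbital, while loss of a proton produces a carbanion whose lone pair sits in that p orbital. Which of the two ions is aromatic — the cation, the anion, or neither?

The anion

In either ion the ring is fully conjugated: every atom, including the new sp² carbon, supplies a p orbital.
Cation: 2 × 2 + 0 = 4 π electrons → 4(1), antiaromatic.
Anion: 2 × 2 + 2 = 6 π electrons → 4(1)+2, aromatic.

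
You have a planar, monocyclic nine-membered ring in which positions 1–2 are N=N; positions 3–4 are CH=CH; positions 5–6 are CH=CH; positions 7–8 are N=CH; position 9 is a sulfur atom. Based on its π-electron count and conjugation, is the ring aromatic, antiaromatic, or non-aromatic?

Aromatic

All ring atoms are sp² and supply a p orbital to the ring (the double-bond atoms are sp², each contributing one p electron; each =N– nitrogen is pyridine-type (lone pair in the sp² plane, one electron in the p orbital); the sulfur donates one lone pair from its p orbital); the conjugation is uninterrupted.
π-electron count: 4 × 2 = 8 from the double-bond units + 2 from the S atom = 10.
That gives a 4n+2 count (10, n = 2).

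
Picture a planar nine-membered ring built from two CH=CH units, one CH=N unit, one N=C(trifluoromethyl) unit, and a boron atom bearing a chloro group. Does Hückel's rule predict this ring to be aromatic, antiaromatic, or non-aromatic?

Antiaromatic

The p orbitals form a continuous loop: every atom in a ring double bond is sp² and brings one electron to the p orbital; each sp² =N– keeps its lone pair in-plane and puts one electron into the π system; the boron has an empty p orbital. The ring is fully conjugated.
Counting π electrons: 4 × 2 = 8 from the double-bond units + 0 from the B(chloro) atom = 8.
A 4n π count (8, n = 2) in a planar conjugated ring means antiaromatic.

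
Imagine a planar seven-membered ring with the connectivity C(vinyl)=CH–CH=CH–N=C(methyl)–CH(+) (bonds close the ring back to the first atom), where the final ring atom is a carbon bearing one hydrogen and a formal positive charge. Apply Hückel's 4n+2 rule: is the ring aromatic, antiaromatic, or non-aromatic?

Aromatic

Every ring atom contributes a p orbital perpendicular to the ring (each doubly-bonded ring atom is sp² with one p-orbital electron; each =N– nitrogen is pyridine-type (lone pair in the sp² plane, one electron in the p orbital); the carbocation has an empty p orbital), so the π system is cyclic and fully conjugated.
π-electron count: 3 × 2 = 6 from the double-bond units + 0 from the CH(+) atom = 6.
That gives a 4n+2 count (6, n = 1).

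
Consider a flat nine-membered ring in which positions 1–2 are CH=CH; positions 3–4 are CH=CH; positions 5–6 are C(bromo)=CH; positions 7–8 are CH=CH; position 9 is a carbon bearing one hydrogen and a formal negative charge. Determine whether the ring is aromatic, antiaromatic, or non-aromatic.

The p orbitals form a continuous loop: each doubly-bonded ring atom is sp² with one p-orbital electron; the carbanion's lone pair occupies the p orbital. The ring is fully conjugated.
Counting π electrons: 4 × 2 = 8 from the double-bond units + 2 from the CH(-) atom = 10.
That gives a 4n+2 count (10, n = 2).

Aromatic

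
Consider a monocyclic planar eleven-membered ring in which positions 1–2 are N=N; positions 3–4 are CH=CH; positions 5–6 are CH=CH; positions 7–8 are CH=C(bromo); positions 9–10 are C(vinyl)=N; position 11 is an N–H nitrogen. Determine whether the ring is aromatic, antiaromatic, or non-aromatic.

Antiaromatic

The p orbitals form a continuous loop: each doubly-bonded ring atom is sp² with one p-orbital electron; each sp² =N– keeps its lone pair in-plane and puts one electron into the π system; the pyrrole-type nitrogen donates its lone pair from the p orbital. The ring is fully conjugated.
π-electron count: 5 × 2 = 10 from the double-bond units + 2 from the NH atom = 12.
A 4n π count (12, n = 3) in a planar conjugated ring means antiaromatic.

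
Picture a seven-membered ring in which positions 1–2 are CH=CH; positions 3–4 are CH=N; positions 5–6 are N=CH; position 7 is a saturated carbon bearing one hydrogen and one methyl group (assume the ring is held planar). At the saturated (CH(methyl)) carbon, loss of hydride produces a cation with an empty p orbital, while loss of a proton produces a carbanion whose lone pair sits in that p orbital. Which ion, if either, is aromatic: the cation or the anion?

Both ions have a continuous loop of p orbitals — each ring atom is sp².
Cation: 3 × 2 + 0 = 6 π electrons → 4(1)+2, aromatic.
Anion: 3 × 2 + 2 = 8 π electrons → 4(2), antiaromatic.

The cation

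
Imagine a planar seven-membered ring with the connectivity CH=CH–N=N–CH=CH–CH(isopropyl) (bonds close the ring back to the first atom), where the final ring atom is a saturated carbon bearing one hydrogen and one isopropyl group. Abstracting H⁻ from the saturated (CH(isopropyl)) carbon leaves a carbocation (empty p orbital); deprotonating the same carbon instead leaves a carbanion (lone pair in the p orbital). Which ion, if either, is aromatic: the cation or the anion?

The cation

In both ions every ring atom is sp² and contributes a p orbital, so both rings are fully conjugated.
Cation: 3 × 2 + 0 = 6 π electrons → 4(1)+2, aromatic.
Anion: 3 × 2 + 2 = 8 π electrons → 4(2), antiaromatic.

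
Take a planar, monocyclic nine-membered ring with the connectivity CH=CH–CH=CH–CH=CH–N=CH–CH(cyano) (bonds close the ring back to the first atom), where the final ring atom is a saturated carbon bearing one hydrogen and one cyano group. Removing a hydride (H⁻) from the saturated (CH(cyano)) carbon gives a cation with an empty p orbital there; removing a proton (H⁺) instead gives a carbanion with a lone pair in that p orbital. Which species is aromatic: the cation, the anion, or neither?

Both ions have a continuous loop of p orbitals — each ring atom is sp².
Cation: 4 × 2 + 0 = 8 π electrons → 4(2), antiaromatic.
Anion: 4 × 2 + 2 = 10 π electrons → 4(2)+2, aromatic.

The anion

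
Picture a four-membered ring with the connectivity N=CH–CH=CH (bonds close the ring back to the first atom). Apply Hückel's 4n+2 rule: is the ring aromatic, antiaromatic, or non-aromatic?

Antiaromatic

Every ring atom contributes a p orbital perpendicular to the ring (the double-bond atoms are sp², each contributing one p electron; each sp² =N– keeps its lone pair in-plane and puts one electron into the π system), so the π system is cyclic and fully conjugated.
Adding the contributions, 2 × 2 = 4 from the 2 double-bond units.
4 = 4(1); a planar, fully conjugated 4n system is antiaromatic.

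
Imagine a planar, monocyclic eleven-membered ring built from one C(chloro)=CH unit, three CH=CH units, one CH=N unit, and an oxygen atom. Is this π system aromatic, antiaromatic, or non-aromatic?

All ring atoms are sp² and supply a p orbital to the ring (each doubly-bonded ring atom is sp² with one p-orbital electron; each =N– nitrogen is pyridine-type (lone pair in the sp² plane, one electron in the p orbital); the oxygen donates one lone pair from its p orbital); the conjugation is uninterrupted.
Counting π electrons: 5 × 2 = 10 from the double-bond units + 2 from the O atom = 12.
12 is a 4n count (n = 3), so the planar conjugated ring is antiaromatic.

Antiaromatic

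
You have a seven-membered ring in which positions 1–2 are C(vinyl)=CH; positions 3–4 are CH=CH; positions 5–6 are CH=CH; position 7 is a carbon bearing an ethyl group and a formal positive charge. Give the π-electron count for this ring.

6

Check conjugation: the double-bond atoms are sp², each contributing one p electron; the carbocation has an empty p orbital — every position has a p orbital, so the cyclic π system is continuous.
Counting π electrons: 3 × 2 = 6 from the double-bond units + 0 from the C(ethyl)(+) atom = 6.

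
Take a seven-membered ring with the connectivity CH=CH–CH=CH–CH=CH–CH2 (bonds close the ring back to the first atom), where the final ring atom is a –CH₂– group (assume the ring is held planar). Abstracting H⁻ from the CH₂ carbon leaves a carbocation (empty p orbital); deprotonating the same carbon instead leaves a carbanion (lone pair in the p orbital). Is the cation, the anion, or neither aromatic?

In either ion the ring is fully conjugated: every atom, including the new sp² carbon, supplies a p orbital.
Cation: 3 × 2 + 0 = 6 π electrons → 4(1)+2, aromatic.
Anion: 3 × 2 + 2 = 8 π electrons → 4(2), antiaromatic.

The cation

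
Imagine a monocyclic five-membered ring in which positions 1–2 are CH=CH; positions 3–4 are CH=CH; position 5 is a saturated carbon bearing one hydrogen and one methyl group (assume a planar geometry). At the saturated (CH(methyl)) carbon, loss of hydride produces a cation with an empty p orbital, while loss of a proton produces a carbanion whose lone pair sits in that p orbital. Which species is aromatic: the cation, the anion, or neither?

The anion

Once that carbon is sp², every ring atom has a p orbital and both ions are fully conjugated.
Cation: 2 × 2 + 0 = 4 π electrons → 4(1), antiaromatic.
Anion: 2 × 2 + 2 = 6 π electrons → 4(1)+2, aromatic.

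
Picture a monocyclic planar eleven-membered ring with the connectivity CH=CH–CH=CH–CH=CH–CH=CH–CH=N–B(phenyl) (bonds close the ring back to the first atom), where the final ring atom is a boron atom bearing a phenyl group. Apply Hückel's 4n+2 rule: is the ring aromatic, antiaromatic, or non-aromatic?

The p orbitals form a continuous loop: every atom in a ring double bond is sp² and brings one electron to the p orbital; the doubly-bonded nitrogens are pyridine-type — their lone pairs lie in the ring plane, leaving one electron in the p orbital; the boron has an empty p orbital. The ring is fully conjugated.
Tallying contributions gives 5 × 2 = 10 from the double-bond units + 0 from the B(phenyl) atom = 10.
Since 10 = 4·2 + 2, the ring meets the 4n+2 criterion.

Aromatic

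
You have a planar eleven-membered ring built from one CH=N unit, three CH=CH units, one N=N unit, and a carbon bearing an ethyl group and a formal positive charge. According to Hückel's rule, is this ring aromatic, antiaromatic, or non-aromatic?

Every ring atom contributes a p orbital perpendicular to the ring (every atom in a ring double bond is sp² and brings one electron to the p orbital; each =N– nitrogen is pyridine-type (lone pair in the sp² plane, one electron in the p orbital); the carbocation has an empty p orbital), so the π system is cyclic and fully conjugated.
Tallying contributions gives 5 × 2 = 10 from the double-bond units + 0 from the C(ethyl)(+) atom = 10.
That gives a 4n+2 count (10, n = 2).

Aromatic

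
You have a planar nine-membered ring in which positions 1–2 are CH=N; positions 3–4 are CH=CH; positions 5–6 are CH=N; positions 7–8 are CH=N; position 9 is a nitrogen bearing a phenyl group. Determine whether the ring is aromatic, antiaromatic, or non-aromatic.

Aromatic

Check conjugation: every atom in a ring double bond is sp² and brings one electron to the p orbital; the doubly-bonded nitrogens are pyridine-type — their lone pairs lie in the ring plane, leaving one electron in the p orbital; the pyrrole-type nitrogen donates its lone pair from the p orbital — every position has a p orbital, so the cyclic π system is continuous.
Counting π electrons: 4 × 2 = 8 from the double-bond units + 2 from the N(phenyl) atom = 10.
Since 10 = 4·2 + 2, the ring meets the 4n+2 criterion.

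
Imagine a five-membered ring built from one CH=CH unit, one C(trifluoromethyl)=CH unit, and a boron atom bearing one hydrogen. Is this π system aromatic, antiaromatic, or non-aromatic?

The p orbitals form a continuous loop: every atom in a ring double bond is sp² and brings one electron to the p orbital; the boron has an empty p orbital. The ring is fully conjugated.
π-electron count: 2 × 2 = 4 from the double-bond units + 0 from the BH atom = 4.
With 4 = 4·1 π electrons, Hückel's rule classifies the planar ring as antiaromatic.

Antiaromatic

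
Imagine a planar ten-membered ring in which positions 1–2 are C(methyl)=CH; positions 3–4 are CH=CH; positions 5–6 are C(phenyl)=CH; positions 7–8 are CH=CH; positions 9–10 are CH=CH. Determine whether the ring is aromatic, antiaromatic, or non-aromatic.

Aromatic

All ring atoms are sp² and supply a p orbital to the ring (every atom in a ring double bond is sp² and brings one electron to the p orbital); the conjugation is uninterrupted.
Tallying contributions gives 5 × 2 = 10 from the 5 double-bond units.
That gives a 4n+2 count (10, n = 2).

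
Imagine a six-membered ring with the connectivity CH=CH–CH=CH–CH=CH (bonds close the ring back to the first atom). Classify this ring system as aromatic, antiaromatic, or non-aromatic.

Every ring atom contributes a p orbital perpendicular to the ring (each doubly-bonded ring atom is sp² with one p-orbital electron), so the π system is cyclic and fully conjugated.
Counting π electrons: 3 × 2 = 6 from the 3 double-bond units.
That gives a 4n+2 count (6, n = 1).

Aromatic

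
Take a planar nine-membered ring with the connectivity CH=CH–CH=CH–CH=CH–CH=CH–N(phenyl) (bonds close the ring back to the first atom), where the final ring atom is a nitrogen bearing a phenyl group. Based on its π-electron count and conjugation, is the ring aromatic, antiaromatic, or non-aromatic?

Aromatic

Check conjugation: every atom in a ring double bond is sp² and brings one electron to the p orbital; the pyrrole-type nitrogen donates its lone pair from the p orbital — every position has a p orbital, so the cyclic π system is continuous.
π-electron count: 4 × 2 = 8 from the double-bond units + 2 from the N(phenyl) atom = 10.
That gives a 4n+2 count (10, n = 2).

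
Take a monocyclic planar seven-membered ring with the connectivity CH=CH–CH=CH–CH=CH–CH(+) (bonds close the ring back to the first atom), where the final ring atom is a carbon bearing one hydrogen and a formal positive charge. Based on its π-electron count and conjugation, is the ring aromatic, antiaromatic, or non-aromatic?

Aromatic

Every ring atom contributes a p orbital perpendicular to the ring (every atom in a ring double bond is sp² and brings one electron to the p orbital; the carbocation has an empty p orbital), so the π system is cyclic and fully conjugated.
Counting π electrons: 3 × 2 = 6 from the double-bond units + 0 from the CH(+) atom = 6.
With 6 π electrons (n = 1), the Hückel 4n+2 condition holds.
This is the tropylium cation.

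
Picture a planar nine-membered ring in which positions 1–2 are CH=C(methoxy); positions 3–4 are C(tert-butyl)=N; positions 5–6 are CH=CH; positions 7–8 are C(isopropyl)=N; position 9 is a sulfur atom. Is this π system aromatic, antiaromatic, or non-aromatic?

All ring atoms are sp² and supply a p orbital to the ring (every atom in a ring double bond is sp² and brings one electron to the p orbital; each sp² =N– keeps its lone pair in-plane and puts one electron into the π system; the sulfur donates one lone pair from its p orbital); the conjugation is uninterrupted.
π-electron count: 4 × 2 = 8 from the double-bond units + 2 from the S atom = 10.
With 10 π electrons (n = 2), the Hückel 4n+2 condition holds.

Aromatic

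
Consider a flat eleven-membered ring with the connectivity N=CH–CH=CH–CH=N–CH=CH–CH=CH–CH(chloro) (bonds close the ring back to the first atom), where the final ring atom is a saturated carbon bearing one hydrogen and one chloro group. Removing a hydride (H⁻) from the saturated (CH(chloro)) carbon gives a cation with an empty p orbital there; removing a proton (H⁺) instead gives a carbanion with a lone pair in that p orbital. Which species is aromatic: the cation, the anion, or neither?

The cation

Once that carbon is sp², every ring atom has a p orbital and both ions are fully conjugated.
Cation: 5 × 2 + 0 = 10 π electrons → 4(2)+2, aromatic.
Anion: 5 × 2 + 2 = 12 π electrons → 4(3), antiaromatic.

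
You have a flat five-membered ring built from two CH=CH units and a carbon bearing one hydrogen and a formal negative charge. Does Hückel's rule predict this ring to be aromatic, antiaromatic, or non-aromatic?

Aromatic

All ring atoms are sp² and supply a p orbital to the ring (each doubly-bonded ring atom is sp² with one p-orbital electron; the carbanion's lone pair occupies the p orbital); the conjugation is uninterrupted.
Tallying contributions gives 2 × 2 = 4 from the double-bond units + 2 from the CH(-) atom = 6.
6 = 4(1) + 2, which satisfies Hückel's 4n+2 rule.
(The species described is the cyclopentadienyl anion.)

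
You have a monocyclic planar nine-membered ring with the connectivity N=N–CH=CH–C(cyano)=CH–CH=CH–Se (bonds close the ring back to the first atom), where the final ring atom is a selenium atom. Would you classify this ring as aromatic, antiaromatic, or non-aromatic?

All ring atoms are sp² and supply a p orbital to the ring (every atom in a ring double bond is sp² and brings one electron to the p orbital; each =N– nitrogen is pyridine-type (lone pair in the sp² plane, one electron in the p orbital); the selenium donates one lone pair from its p orbital); the conjugation is uninterrupted.
Counting π electrons: 4 × 2 = 8 from the double-bond units + 2 from the Se atom = 10.
That gives a 4n+2 count (10, n = 2).

Aromatic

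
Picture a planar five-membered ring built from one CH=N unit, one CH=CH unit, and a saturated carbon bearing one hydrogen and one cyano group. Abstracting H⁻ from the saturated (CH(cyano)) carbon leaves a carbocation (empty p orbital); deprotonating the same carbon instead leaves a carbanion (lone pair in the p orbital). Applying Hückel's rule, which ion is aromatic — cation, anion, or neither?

The anion

Once that carbon is sp², every ring atom has a p orbital and both ions are fully conjugated.
Cation: 2 × 2 + 0 = 4 π electrons → 4(1), antiaromatic.
Anion: 2 × 2 + 2 = 6 π electrons → 4(1)+2, aromatic.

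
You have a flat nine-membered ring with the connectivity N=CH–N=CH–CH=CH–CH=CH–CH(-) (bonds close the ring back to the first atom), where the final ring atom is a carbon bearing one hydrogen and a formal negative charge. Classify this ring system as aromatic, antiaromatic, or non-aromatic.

The p orbitals form a continuous loop: the double-bond atoms are sp², each contributing one p electron; each =N– nitrogen is pyridine-type (lone pair in the sp² plane, one electron in the p orbital); the carbanion's lone pair occupies the p orbital. The ring is fully conjugated.
π-electron count: 4 × 2 = 8 from the double-bond units + 2 from the CH(-) atom = 10.
Since 10 = 4·2 + 2, the ring meets the 4n+2 criterion.

Aromatic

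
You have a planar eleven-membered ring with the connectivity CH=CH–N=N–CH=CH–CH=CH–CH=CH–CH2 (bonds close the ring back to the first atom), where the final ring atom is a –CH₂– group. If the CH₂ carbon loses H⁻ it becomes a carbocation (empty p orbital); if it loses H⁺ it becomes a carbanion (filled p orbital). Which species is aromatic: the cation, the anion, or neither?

Once that carbon is sp², every ring atom has a p orbital and both ions are fully conjugated.
Cation: 5 × 2 + 0 = 10 π electrons → 4(2)+2, aromatic.
Anion: 5 × 2 + 2 = 12 π electrons → 4(3), antiaromatic.

The cation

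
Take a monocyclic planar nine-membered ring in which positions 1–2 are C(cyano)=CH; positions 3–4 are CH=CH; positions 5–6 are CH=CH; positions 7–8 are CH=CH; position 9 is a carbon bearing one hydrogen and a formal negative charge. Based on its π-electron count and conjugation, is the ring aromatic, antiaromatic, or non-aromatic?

The p orbitals form a continuous loop: each doubly-bonded ring atom is sp² with one p-orbital electron; the carbanion's lone pair occupies the p orbital. The ring is fully conjugated.
π-electron count: 4 × 2 = 8 from the double-bond units + 2 from the CH(-) atom = 10.
With 10 π electrons (n = 2), the Hückel 4n+2 condition holds.

Aromatic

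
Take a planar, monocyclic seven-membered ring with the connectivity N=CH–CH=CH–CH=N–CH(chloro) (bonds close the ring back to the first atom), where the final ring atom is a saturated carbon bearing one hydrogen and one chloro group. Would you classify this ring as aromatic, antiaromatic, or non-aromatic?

Non-aromatic

Because that saturated carbon is sp³ and has no p orbital in the ring π system at the CH(chloro) position, the π system cannot extend all the way around the ring.
Without a continuous loop of overlapping p orbitals the Hückel electron count never comes into play.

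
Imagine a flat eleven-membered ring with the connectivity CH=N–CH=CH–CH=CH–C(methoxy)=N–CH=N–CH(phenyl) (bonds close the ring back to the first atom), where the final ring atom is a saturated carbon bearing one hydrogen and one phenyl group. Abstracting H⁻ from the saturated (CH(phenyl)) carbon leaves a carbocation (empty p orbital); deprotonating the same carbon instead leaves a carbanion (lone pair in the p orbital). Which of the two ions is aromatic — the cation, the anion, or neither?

Once that carbon is sp², every ring atom has a p orbital and both ions are fully conjugated.
Cation: 5 × 2 + 0 = 10 π electrons → 4(2)+2, aromatic.
Anion: 5 × 2 + 2 = 12 π electrons → 4(3), antiaromatic.

The cation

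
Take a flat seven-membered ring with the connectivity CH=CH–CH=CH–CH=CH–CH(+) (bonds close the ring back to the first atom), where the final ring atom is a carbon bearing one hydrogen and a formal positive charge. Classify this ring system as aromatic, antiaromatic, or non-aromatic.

Every ring atom contributes a p orbital perpendicular to the ring (each doubly-bonded ring atom is sp² with one p-orbital electron; the carbocation has an empty p orbital), so the π system is cyclic and fully conjugated.
π-electron count: 3 × 2 = 6 from the double-bond units + 0 from the CH(+) atom = 6.
With 6 π electrons (n = 1), the Hückel 4n+2 condition holds.
This is the tropylium cation.

Aromatic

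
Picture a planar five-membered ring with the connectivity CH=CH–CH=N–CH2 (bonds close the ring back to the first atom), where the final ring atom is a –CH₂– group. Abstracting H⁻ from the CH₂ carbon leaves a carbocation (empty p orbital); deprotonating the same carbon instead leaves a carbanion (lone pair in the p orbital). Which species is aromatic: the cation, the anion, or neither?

The anion

Both ions have a continuous loop of p orbitals — each ring atom is sp².
Cation: 2 × 2 + 0 = 4 π electrons → 4(1), antiaromatic.
Anion: 2 × 2 + 2 = 6 π electrons → 4(1)+2, aromatic.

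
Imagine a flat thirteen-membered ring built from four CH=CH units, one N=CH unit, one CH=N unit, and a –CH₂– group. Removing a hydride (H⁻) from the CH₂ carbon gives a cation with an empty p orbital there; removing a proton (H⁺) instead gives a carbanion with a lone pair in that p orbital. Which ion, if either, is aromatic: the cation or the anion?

Once that carbon is sp², every ring atom has a p orbital and both ions are fully conjugated.
Cation: 6 × 2 + 0 = 12 π electrons → 4(3), antiaromatic.
Anion: 6 × 2 + 2 = 14 π electrons → 4(3)+2, aromatic.

The anion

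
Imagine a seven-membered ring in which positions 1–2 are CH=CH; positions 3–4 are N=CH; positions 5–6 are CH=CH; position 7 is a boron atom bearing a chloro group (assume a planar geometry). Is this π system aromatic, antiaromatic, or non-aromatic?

The p orbitals form a continuous loop: every atom in a ring double bond is sp² and brings one electron to the p orbital; each sp² =N– keeps its lone pair in-plane and puts one electron into the π system; the boron has an empty p orbital. The ring is fully conjugated.
Counting π electrons: 3 × 2 = 6 from the double-bond units + 0 from the B(chloro) atom = 6.
Since 6 = 4·1 + 2, the ring meets the 4n+2 criterion.

Aromatic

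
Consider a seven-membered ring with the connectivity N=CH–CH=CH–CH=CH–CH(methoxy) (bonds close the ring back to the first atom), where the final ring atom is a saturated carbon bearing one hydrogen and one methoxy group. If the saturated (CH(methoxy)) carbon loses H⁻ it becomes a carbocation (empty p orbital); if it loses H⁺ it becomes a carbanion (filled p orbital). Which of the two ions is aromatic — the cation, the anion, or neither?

Both ions have a continuous loop of p orbitals — each ring atom is sp².
Cation: 3 × 2 + 0 = 6 π electrons → 4(1)+2, aromatic.
Anion: 3 × 2 + 2 = 8 π electrons → 4(2), antiaromatic.

The cation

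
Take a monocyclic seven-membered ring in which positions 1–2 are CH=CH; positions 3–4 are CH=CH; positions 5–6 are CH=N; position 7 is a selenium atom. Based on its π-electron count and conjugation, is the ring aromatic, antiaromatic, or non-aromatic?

Every ring atom contributes a p orbital perpendicular to the ring (each doubly-bonded ring atom is sp² with one p-orbital electron; the doubly-bonded nitrogens are pyridine-type — their lone pairs lie in the ring plane, leaving one electron in the p orbital; the selenium donates one lone pair from its p orbital), so the π system is cyclic and fully conjugated.
Counting π electrons: 3 × 2 = 6 from the double-bond units + 2 from the Se atom = 8.
8 is a 4n count (n = 2), so the planar conjugated ring is antiaromatic.

Antiaromatic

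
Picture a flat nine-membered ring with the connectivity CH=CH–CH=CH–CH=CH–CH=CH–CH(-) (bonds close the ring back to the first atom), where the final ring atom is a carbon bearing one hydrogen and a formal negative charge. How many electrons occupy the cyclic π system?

Every ring atom contributes a p orbital perpendicular to the ring (every atom in a ring double bond is sp² and brings one electron to the p orbital; the carbanion's lone pair occupies the p orbital), so the π system is cyclic and fully conjugated.
Counting π electrons: 4 × 2 = 8 from the double-bond units + 2 from the CH(-) atom = 10.

10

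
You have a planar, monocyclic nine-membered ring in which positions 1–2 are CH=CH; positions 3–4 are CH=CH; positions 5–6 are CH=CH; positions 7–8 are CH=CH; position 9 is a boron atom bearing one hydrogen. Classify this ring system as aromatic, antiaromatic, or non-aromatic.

Antiaromatic

Every ring atom contributes a p orbital perpendicular to the ring (each doubly-bonded ring atom is sp² with one p-orbital electron; the boron has an empty p orbital), so the π system is cyclic and fully conjugated.
π-electron count: 4 × 2 = 8 from the double-bond units + 0 from the BH atom = 8.
A 4n π count (8, n = 2) in a planar conjugated ring means antiaromatic.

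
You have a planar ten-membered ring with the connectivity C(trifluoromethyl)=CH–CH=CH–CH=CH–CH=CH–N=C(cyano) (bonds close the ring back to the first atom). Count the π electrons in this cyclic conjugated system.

Every ring atom contributes a p orbital perpendicular to the ring (each doubly-bonded ring atom is sp² with one p-orbital electron; the doubly-bonded nitrogens are pyridine-type — their lone pairs lie in the ring plane, leaving one electron in the p orbital), so the π system is cyclic and fully conjugated.
Counting π electrons: 5 × 2 = 10 from the 5 double-bond units.

10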